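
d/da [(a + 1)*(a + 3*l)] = 2*a + 3*l + 1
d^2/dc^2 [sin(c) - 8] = -sin(c)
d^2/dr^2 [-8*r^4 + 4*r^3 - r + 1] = 24*r*(1 - 4*r)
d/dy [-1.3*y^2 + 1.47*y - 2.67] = 1.47 - 2.6*y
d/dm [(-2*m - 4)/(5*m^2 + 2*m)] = 2*(5*m^2 + 20*m + 4)/(m^2*(25*m^2 + 20*m + 4))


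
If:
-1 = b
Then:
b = -1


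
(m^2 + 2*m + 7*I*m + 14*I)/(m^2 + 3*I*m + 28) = (m + 2)/(m - 4*I)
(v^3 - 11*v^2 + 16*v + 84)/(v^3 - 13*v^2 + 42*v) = (v + 2)/v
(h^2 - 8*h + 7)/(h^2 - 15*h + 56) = (h - 1)/(h - 8)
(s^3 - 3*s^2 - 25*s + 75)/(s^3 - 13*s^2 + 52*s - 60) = (s^2 + 2*s - 15)/(s^2 - 8*s + 12)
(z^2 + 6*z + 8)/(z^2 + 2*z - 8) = (z + 2)/(z - 2)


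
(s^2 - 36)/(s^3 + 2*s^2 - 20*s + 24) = (s - 6)/(s^2 - 4*s + 4)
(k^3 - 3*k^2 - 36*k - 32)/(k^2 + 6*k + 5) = (k^2 - 4*k - 32)/(k + 5)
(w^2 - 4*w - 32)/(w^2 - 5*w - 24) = (w + 4)/(w + 3)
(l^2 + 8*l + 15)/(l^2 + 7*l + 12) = (l + 5)/(l + 4)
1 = 1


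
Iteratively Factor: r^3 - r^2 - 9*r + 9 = (r - 1)*(r^2 - 9) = (r - 1)*(r + 3)*(r - 3)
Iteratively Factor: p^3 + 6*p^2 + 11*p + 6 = (p + 1)*(p^2 + 5*p + 6) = (p + 1)*(p + 3)*(p + 2)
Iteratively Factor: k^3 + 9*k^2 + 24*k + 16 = (k + 4)*(k^2 + 5*k + 4) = (k + 1)*(k + 4)*(k + 4)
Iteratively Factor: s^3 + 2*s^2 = (s)*(s^2 + 2*s) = s^2*(s + 2)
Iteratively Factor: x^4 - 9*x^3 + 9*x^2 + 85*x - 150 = (x - 5)*(x^3 - 4*x^2 - 11*x + 30) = (x - 5)^2*(x^2 + x - 6) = (x - 5)^2*(x + 3)*(x - 2)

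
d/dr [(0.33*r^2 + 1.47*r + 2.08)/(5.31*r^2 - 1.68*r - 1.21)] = (-8.3601*r^2 - 22.8882*r + 1.7157)/(28.1961*r^4 - 17.8416*r^3 - 10.0278*r^2 + 4.0656*r + 1.4641)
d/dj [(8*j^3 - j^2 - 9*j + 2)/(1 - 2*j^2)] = (-16*j^4 + 6*j^2 + 6*j - 9)/(4*j^4 - 4*j^2 + 1)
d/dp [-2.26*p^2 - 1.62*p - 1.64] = -4.52*p - 1.62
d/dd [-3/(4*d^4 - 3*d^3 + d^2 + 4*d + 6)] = 3*(16*d^3 - 9*d^2 + 2*d + 4)/(4*d^4 - 3*d^3 + d^2 + 4*d + 6)^2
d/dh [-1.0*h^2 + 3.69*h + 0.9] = 3.69 - 2.0*h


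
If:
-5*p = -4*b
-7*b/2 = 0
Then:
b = 0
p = 0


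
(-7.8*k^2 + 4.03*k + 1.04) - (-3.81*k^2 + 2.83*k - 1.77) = -3.99*k^2 + 1.2*k + 2.81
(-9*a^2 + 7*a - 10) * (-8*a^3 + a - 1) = 72*a^5 - 56*a^4 + 71*a^3 + 16*a^2 - 17*a + 10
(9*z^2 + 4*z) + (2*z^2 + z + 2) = 11*z^2 + 5*z + 2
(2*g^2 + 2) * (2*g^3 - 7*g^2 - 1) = 4*g^5 - 14*g^4 + 4*g^3 - 16*g^2 - 2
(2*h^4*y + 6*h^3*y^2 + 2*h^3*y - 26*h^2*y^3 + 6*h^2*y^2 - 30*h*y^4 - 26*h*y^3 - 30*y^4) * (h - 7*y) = 2*h^5*y - 8*h^4*y^2 + 2*h^4*y - 68*h^3*y^3 - 8*h^3*y^2 + 152*h^2*y^4 - 68*h^2*y^3 + 210*h*y^5 + 152*h*y^4 + 210*y^5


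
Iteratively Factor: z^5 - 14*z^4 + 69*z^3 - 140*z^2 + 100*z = (z - 2)*(z^4 - 12*z^3 + 45*z^2 - 50*z) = (z - 5)*(z - 2)*(z^3 - 7*z^2 + 10*z) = z*(z - 5)*(z - 2)*(z^2 - 7*z + 10) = z*(z - 5)*(z - 2)^2*(z - 5)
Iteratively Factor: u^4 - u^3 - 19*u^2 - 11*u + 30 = (u - 1)*(u^3 - 19*u - 30) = (u - 1)*(u + 2)*(u^2 - 2*u - 15) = (u - 5)*(u - 1)*(u + 2)*(u + 3)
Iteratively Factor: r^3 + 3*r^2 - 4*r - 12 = (r + 3)*(r^2 - 4) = (r - 2)*(r + 3)*(r + 2)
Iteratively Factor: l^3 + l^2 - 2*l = (l - 1)*(l^2 + 2*l) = l*(l - 1)*(l + 2)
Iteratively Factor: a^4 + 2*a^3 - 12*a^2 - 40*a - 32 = (a + 2)*(a^3 - 12*a - 16) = (a - 4)*(a + 2)*(a^2 + 4*a + 4) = (a - 4)*(a + 2)^2*(a + 2)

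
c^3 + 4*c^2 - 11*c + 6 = (c - 1)^2*(c + 6)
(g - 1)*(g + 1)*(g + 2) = g^3 + 2*g^2 - g - 2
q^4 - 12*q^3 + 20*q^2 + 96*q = q*(q - 8)*(q - 6)*(q + 2)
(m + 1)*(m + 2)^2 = m^3 + 5*m^2 + 8*m + 4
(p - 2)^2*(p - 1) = p^3 - 5*p^2 + 8*p - 4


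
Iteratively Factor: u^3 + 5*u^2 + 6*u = (u + 2)*(u^2 + 3*u) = u*(u + 2)*(u + 3)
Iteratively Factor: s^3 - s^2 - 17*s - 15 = (s - 5)*(s^2 + 4*s + 3) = (s - 5)*(s + 3)*(s + 1)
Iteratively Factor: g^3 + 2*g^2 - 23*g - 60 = (g + 3)*(g^2 - g - 20) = (g + 3)*(g + 4)*(g - 5)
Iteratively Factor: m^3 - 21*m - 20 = (m + 4)*(m^2 - 4*m - 5) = (m - 5)*(m + 4)*(m + 1)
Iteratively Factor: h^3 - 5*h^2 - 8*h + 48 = (h + 3)*(h^2 - 8*h + 16) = (h - 4)*(h + 3)*(h - 4)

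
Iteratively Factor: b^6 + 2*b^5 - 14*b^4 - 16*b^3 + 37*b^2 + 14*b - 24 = (b + 4)*(b^5 - 2*b^4 - 6*b^3 + 8*b^2 + 5*b - 6) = (b + 2)*(b + 4)*(b^4 - 4*b^3 + 2*b^2 + 4*b - 3) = (b - 3)*(b + 2)*(b + 4)*(b^3 - b^2 - b + 1) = (b - 3)*(b - 1)*(b + 2)*(b + 4)*(b^2 - 1) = (b - 3)*(b - 1)*(b + 1)*(b + 2)*(b + 4)*(b - 1)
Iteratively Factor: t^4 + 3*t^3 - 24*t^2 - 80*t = (t + 4)*(t^3 - t^2 - 20*t) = t*(t + 4)*(t^2 - t - 20) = t*(t - 5)*(t + 4)*(t + 4)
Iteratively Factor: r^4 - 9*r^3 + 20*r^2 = (r)*(r^3 - 9*r^2 + 20*r) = r*(r - 4)*(r^2 - 5*r) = r^2*(r - 4)*(r - 5)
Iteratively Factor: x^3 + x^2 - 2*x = (x - 1)*(x^2 + 2*x) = (x - 1)*(x + 2)*(x)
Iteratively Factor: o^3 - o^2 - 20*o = (o)*(o^2 - o - 20) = o*(o - 5)*(o + 4)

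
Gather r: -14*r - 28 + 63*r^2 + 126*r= 63*r^2 + 112*r - 28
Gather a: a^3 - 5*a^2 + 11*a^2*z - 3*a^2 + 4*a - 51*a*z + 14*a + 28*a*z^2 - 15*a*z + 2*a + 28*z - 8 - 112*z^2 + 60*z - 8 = a^3 + a^2*(11*z - 8) + a*(28*z^2 - 66*z + 20) - 112*z^2 + 88*z - 16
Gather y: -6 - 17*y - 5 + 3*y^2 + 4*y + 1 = 3*y^2 - 13*y - 10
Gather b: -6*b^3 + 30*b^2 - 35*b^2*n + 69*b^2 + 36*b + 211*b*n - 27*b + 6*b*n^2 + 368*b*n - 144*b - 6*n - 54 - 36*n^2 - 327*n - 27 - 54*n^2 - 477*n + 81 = -6*b^3 + b^2*(99 - 35*n) + b*(6*n^2 + 579*n - 135) - 90*n^2 - 810*n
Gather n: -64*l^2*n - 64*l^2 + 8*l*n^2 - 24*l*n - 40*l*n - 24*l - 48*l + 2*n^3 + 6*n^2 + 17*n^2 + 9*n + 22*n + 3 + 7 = -64*l^2 - 72*l + 2*n^3 + n^2*(8*l + 23) + n*(-64*l^2 - 64*l + 31) + 10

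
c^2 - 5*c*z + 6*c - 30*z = (c + 6)*(c - 5*z)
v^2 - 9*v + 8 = (v - 8)*(v - 1)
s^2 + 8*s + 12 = (s + 2)*(s + 6)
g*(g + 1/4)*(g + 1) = g^3 + 5*g^2/4 + g/4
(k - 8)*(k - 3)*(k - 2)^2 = k^4 - 15*k^3 + 72*k^2 - 140*k + 96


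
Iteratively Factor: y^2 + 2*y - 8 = (y + 4)*(y - 2)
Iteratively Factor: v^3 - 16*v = (v - 4)*(v^2 + 4*v) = v*(v - 4)*(v + 4)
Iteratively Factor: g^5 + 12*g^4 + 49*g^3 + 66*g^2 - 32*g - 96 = (g + 3)*(g^4 + 9*g^3 + 22*g^2 - 32) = (g + 3)*(g + 4)*(g^3 + 5*g^2 + 2*g - 8) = (g + 2)*(g + 3)*(g + 4)*(g^2 + 3*g - 4) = (g + 2)*(g + 3)*(g + 4)^2*(g - 1)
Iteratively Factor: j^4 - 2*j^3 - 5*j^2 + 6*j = (j - 1)*(j^3 - j^2 - 6*j) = (j - 1)*(j + 2)*(j^2 - 3*j) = j*(j - 1)*(j + 2)*(j - 3)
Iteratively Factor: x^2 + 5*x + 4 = (x + 4)*(x + 1)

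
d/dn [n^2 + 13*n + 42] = 2*n + 13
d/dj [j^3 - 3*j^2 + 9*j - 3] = 3*j^2 - 6*j + 9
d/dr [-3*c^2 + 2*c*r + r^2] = 2*c + 2*r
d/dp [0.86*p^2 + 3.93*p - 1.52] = 1.72*p + 3.93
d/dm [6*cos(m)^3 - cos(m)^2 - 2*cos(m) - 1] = 2*(-9*cos(m)^2 + cos(m) + 1)*sin(m)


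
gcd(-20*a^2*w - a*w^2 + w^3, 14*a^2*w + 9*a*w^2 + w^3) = w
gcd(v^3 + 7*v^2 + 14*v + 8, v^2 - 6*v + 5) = 1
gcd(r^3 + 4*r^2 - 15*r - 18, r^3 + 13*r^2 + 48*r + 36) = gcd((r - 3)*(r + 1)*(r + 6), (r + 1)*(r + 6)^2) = r^2 + 7*r + 6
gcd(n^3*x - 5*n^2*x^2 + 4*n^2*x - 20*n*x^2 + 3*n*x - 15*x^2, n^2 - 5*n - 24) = n + 3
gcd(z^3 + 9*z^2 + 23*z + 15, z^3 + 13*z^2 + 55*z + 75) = z^2 + 8*z + 15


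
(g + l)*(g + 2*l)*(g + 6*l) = g^3 + 9*g^2*l + 20*g*l^2 + 12*l^3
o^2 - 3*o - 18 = (o - 6)*(o + 3)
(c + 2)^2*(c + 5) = c^3 + 9*c^2 + 24*c + 20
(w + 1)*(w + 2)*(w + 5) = w^3 + 8*w^2 + 17*w + 10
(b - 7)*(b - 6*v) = b^2 - 6*b*v - 7*b + 42*v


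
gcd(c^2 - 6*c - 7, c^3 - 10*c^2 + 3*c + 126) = c - 7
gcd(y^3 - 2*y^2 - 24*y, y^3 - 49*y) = y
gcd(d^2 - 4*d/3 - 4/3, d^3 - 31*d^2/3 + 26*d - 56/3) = d - 2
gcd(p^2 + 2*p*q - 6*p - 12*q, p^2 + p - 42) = p - 6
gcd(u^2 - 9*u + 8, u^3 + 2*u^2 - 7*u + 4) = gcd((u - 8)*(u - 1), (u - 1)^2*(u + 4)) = u - 1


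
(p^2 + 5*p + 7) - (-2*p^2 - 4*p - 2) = 3*p^2 + 9*p + 9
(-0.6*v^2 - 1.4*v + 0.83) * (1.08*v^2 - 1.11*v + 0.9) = -0.648*v^4 - 0.846*v^3 + 1.9104*v^2 - 2.1813*v + 0.747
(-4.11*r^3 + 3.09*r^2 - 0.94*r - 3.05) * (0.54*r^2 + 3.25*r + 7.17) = -2.2194*r^5 - 11.6889*r^4 - 19.9338*r^3 + 17.4533*r^2 - 16.6523*r - 21.8685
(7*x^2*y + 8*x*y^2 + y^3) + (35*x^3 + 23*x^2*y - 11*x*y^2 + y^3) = 35*x^3 + 30*x^2*y - 3*x*y^2 + 2*y^3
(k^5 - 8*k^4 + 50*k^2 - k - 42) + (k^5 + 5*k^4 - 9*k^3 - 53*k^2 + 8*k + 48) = 2*k^5 - 3*k^4 - 9*k^3 - 3*k^2 + 7*k + 6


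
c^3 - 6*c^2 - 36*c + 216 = (c - 6)^2*(c + 6)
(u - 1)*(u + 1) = u^2 - 1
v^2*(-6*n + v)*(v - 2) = -6*n*v^3 + 12*n*v^2 + v^4 - 2*v^3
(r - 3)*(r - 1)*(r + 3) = r^3 - r^2 - 9*r + 9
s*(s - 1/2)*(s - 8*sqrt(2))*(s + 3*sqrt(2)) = s^4 - 5*sqrt(2)*s^3 - s^3/2 - 48*s^2 + 5*sqrt(2)*s^2/2 + 24*s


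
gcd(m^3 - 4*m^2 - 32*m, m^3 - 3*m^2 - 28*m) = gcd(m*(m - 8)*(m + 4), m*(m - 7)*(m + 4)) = m^2 + 4*m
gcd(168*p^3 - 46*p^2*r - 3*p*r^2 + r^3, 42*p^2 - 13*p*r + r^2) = 6*p - r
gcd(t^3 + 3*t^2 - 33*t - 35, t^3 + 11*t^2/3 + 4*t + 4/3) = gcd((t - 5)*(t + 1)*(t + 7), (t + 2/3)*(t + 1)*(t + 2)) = t + 1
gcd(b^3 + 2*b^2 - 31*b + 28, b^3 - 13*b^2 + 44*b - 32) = b^2 - 5*b + 4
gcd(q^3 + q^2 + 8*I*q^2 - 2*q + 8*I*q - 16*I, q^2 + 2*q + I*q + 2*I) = q + 2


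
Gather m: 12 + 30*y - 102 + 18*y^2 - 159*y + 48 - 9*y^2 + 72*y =9*y^2 - 57*y - 42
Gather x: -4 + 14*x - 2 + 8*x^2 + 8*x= 8*x^2 + 22*x - 6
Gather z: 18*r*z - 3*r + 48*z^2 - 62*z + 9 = -3*r + 48*z^2 + z*(18*r - 62) + 9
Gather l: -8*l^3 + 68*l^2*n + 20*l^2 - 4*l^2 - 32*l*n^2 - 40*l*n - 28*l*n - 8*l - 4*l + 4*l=-8*l^3 + l^2*(68*n + 16) + l*(-32*n^2 - 68*n - 8)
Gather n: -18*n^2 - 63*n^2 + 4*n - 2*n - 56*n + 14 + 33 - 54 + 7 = -81*n^2 - 54*n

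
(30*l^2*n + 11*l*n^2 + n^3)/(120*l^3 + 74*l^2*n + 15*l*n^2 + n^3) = n/(4*l + n)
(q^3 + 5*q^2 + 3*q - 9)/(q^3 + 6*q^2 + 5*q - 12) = (q + 3)/(q + 4)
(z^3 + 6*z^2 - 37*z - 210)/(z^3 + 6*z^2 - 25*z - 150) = (z^2 + z - 42)/(z^2 + z - 30)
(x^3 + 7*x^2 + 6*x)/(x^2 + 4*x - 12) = x*(x + 1)/(x - 2)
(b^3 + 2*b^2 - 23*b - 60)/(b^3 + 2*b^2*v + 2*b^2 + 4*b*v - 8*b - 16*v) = (b^2 - 2*b - 15)/(b^2 + 2*b*v - 2*b - 4*v)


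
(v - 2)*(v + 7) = v^2 + 5*v - 14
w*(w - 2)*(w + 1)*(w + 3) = w^4 + 2*w^3 - 5*w^2 - 6*w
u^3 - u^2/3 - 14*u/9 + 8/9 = (u - 1)*(u - 2/3)*(u + 4/3)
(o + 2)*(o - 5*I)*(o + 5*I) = o^3 + 2*o^2 + 25*o + 50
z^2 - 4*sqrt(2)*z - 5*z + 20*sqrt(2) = (z - 5)*(z - 4*sqrt(2))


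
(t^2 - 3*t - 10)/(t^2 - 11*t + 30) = (t + 2)/(t - 6)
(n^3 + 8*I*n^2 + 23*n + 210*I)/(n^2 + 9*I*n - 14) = (n^2 + I*n + 30)/(n + 2*I)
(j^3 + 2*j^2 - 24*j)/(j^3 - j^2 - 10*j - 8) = j*(j + 6)/(j^2 + 3*j + 2)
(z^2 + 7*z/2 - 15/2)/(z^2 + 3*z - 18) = (2*z^2 + 7*z - 15)/(2*(z^2 + 3*z - 18))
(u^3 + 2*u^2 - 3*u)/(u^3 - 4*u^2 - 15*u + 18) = u/(u - 6)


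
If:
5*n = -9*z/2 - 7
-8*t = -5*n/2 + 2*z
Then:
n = -9*z/10 - 7/5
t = -17*z/32 - 7/16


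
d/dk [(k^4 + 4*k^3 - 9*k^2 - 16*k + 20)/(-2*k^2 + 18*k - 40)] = (-2*k^5 + 23*k^4 - 8*k^3 - 337*k^2 + 400*k + 140)/(2*(k^4 - 18*k^3 + 121*k^2 - 360*k + 400))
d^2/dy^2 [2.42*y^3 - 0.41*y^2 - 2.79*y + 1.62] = 14.52*y - 0.82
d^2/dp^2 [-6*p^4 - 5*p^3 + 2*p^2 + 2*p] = -72*p^2 - 30*p + 4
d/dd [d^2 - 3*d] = 2*d - 3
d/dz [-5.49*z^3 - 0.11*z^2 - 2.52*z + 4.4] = -16.47*z^2 - 0.22*z - 2.52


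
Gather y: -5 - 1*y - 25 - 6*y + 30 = -7*y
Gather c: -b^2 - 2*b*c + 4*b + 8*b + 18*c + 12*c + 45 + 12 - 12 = -b^2 + 12*b + c*(30 - 2*b) + 45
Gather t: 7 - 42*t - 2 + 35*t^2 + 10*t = 35*t^2 - 32*t + 5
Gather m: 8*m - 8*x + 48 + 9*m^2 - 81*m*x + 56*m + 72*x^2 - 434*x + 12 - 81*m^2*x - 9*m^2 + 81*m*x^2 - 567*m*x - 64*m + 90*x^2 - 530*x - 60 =-81*m^2*x + m*(81*x^2 - 648*x) + 162*x^2 - 972*x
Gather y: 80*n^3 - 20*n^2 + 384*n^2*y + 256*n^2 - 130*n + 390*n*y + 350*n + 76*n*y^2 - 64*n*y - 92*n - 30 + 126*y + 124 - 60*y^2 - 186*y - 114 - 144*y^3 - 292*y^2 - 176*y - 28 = 80*n^3 + 236*n^2 + 128*n - 144*y^3 + y^2*(76*n - 352) + y*(384*n^2 + 326*n - 236) - 48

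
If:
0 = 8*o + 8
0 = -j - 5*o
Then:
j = 5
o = -1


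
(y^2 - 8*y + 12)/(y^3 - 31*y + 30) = (y^2 - 8*y + 12)/(y^3 - 31*y + 30)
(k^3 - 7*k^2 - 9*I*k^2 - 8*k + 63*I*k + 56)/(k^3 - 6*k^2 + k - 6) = (k^2 - k*(7 + 8*I) + 56*I)/(k^2 + k*(-6 + I) - 6*I)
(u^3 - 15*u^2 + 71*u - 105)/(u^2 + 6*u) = (u^3 - 15*u^2 + 71*u - 105)/(u*(u + 6))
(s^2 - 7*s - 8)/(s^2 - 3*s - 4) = (s - 8)/(s - 4)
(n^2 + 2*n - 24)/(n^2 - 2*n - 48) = (n - 4)/(n - 8)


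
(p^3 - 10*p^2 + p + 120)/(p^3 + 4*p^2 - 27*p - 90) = (p - 8)/(p + 6)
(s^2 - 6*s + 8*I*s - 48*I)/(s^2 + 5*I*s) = (s^2 - 6*s + 8*I*s - 48*I)/(s*(s + 5*I))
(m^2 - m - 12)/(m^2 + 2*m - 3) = (m - 4)/(m - 1)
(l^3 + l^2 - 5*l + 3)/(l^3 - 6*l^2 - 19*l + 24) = (l - 1)/(l - 8)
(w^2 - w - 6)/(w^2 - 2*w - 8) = (w - 3)/(w - 4)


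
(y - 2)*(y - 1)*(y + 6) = y^3 + 3*y^2 - 16*y + 12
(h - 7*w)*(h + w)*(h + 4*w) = h^3 - 2*h^2*w - 31*h*w^2 - 28*w^3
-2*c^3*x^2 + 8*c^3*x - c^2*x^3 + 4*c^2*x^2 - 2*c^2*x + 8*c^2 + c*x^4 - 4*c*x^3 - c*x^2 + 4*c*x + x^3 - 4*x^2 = (-2*c + x)*(c + x)*(x - 4)*(c*x + 1)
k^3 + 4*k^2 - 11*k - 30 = (k - 3)*(k + 2)*(k + 5)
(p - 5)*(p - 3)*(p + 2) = p^3 - 6*p^2 - p + 30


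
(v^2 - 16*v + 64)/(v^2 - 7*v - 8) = (v - 8)/(v + 1)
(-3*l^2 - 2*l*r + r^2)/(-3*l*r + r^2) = (l + r)/r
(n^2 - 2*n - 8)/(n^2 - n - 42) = (-n^2 + 2*n + 8)/(-n^2 + n + 42)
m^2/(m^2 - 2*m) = m/(m - 2)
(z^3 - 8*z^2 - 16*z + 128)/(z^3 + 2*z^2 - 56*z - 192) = (z - 4)/(z + 6)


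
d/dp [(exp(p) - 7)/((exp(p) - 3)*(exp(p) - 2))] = (-exp(2*p) + 14*exp(p) - 29)*exp(p)/(exp(4*p) - 10*exp(3*p) + 37*exp(2*p) - 60*exp(p) + 36)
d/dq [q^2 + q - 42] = 2*q + 1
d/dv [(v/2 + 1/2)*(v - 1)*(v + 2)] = 3*v^2/2 + 2*v - 1/2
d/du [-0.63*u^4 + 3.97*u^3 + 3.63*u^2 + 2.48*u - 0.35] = -2.52*u^3 + 11.91*u^2 + 7.26*u + 2.48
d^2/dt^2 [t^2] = 2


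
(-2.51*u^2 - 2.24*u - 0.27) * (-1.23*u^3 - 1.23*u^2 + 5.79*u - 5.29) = 3.0873*u^5 + 5.8425*u^4 - 11.4456*u^3 + 0.640399999999998*u^2 + 10.2863*u + 1.4283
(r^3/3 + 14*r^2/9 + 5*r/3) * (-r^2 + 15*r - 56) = -r^5/3 + 31*r^4/9 + 3*r^3 - 559*r^2/9 - 280*r/3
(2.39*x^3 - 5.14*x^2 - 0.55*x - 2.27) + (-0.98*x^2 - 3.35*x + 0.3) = 2.39*x^3 - 6.12*x^2 - 3.9*x - 1.97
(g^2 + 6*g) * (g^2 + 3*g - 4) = g^4 + 9*g^3 + 14*g^2 - 24*g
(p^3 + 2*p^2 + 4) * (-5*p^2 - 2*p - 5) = -5*p^5 - 12*p^4 - 9*p^3 - 30*p^2 - 8*p - 20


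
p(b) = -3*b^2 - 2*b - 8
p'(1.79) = -12.74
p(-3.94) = -46.69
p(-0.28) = -7.68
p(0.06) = -8.13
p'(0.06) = -2.36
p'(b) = -6*b - 2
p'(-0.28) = -0.32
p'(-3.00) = 16.00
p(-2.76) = -25.33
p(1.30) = -15.67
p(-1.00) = -9.00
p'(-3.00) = 16.00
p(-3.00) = -29.00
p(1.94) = -23.17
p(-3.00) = -29.00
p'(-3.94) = 21.64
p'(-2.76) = 14.56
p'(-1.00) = 4.00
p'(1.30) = -9.80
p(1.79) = -21.19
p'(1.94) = -13.64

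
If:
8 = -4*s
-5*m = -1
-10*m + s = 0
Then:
No Solution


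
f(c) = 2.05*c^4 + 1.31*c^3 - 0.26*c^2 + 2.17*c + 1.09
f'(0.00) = 2.17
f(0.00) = 1.09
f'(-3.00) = -182.30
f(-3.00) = 122.92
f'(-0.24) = 2.41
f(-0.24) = 0.54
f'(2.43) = 141.77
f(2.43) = 95.10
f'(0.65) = 5.74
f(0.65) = 3.12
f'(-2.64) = -119.94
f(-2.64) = 69.02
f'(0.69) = 6.38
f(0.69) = 3.36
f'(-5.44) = -1198.81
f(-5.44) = 1566.05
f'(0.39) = 3.05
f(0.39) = 2.02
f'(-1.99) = -45.85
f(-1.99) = 17.57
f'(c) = 8.2*c^3 + 3.93*c^2 - 0.52*c + 2.17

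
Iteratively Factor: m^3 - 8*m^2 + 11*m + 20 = (m + 1)*(m^2 - 9*m + 20) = (m - 4)*(m + 1)*(m - 5)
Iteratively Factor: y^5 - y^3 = (y - 1)*(y^4 + y^3) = y*(y - 1)*(y^3 + y^2) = y^2*(y - 1)*(y^2 + y) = y^3*(y - 1)*(y + 1)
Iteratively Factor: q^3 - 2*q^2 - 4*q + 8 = (q - 2)*(q^2 - 4) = (q - 2)*(q + 2)*(q - 2)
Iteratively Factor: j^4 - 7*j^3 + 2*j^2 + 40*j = (j)*(j^3 - 7*j^2 + 2*j + 40) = j*(j - 5)*(j^2 - 2*j - 8) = j*(j - 5)*(j - 4)*(j + 2)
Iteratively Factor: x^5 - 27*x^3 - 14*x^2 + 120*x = (x + 4)*(x^4 - 4*x^3 - 11*x^2 + 30*x) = x*(x + 4)*(x^3 - 4*x^2 - 11*x + 30) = x*(x - 2)*(x + 4)*(x^2 - 2*x - 15) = x*(x - 2)*(x + 3)*(x + 4)*(x - 5)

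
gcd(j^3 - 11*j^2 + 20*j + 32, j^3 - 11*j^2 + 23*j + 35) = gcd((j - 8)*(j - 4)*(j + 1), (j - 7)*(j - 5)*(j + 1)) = j + 1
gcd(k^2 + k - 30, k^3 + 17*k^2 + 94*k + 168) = k + 6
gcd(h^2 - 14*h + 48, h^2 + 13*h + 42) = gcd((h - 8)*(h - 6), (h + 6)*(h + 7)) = 1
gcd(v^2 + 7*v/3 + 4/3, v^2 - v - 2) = v + 1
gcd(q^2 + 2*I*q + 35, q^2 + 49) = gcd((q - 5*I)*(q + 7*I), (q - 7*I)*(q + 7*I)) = q + 7*I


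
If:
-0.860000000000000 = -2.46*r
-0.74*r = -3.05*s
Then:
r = 0.35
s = 0.08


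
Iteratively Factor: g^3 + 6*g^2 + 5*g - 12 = (g - 1)*(g^2 + 7*g + 12) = (g - 1)*(g + 4)*(g + 3)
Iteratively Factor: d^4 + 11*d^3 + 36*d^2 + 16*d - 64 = (d + 4)*(d^3 + 7*d^2 + 8*d - 16) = (d - 1)*(d + 4)*(d^2 + 8*d + 16) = (d - 1)*(d + 4)^2*(d + 4)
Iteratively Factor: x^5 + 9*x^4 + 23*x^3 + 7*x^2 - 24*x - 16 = (x - 1)*(x^4 + 10*x^3 + 33*x^2 + 40*x + 16) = (x - 1)*(x + 4)*(x^3 + 6*x^2 + 9*x + 4) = (x - 1)*(x + 1)*(x + 4)*(x^2 + 5*x + 4) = (x - 1)*(x + 1)^2*(x + 4)*(x + 4)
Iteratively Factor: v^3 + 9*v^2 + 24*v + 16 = (v + 4)*(v^2 + 5*v + 4) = (v + 4)^2*(v + 1)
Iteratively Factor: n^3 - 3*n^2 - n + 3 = (n - 1)*(n^2 - 2*n - 3) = (n - 3)*(n - 1)*(n + 1)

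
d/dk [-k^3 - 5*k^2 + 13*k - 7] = -3*k^2 - 10*k + 13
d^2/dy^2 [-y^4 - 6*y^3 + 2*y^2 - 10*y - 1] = -12*y^2 - 36*y + 4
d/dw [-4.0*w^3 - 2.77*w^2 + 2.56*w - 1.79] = -12.0*w^2 - 5.54*w + 2.56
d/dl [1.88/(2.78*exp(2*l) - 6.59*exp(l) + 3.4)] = (12.3892 - 10.4528*exp(l))*exp(l)/(2.78*exp(2*l) - 6.59*exp(l) + 3.4)^2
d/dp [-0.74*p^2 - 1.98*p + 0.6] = -1.48*p - 1.98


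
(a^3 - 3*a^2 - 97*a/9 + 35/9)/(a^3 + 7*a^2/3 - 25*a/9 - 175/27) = 3*(3*a^2 - 16*a + 5)/(9*a^2 - 25)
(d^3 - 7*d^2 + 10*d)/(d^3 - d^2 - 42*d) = (-d^2 + 7*d - 10)/(-d^2 + d + 42)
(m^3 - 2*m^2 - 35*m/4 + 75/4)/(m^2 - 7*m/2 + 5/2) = (2*m^2 + m - 15)/(2*(m - 1))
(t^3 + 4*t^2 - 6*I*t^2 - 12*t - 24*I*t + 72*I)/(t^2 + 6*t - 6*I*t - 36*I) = t - 2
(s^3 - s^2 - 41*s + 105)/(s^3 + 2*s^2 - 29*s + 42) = (s - 5)/(s - 2)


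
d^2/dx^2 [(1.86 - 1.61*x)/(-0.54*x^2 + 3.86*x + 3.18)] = ((14.438 - 5.2164*x)*(-0.54*x^2 + 3.86*x + 3.18) - (1.08*x - 3.86)*(1.61*x - 1.86)*(2.16*x - 7.72))/(-0.54*x^2 + 3.86*x + 3.18)^3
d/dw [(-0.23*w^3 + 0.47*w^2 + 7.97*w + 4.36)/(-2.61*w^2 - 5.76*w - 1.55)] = (0.6003*w^4 + 2.6496*w^3 + 19.164*w^2 + 21.3022*w + 12.7601)/(6.8121*w^4 + 30.0672*w^3 + 41.2686*w^2 + 17.856*w + 2.4025)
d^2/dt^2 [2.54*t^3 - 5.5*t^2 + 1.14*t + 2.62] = 15.24*t - 11.0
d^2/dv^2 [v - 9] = 0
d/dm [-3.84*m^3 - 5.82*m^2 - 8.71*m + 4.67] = -11.52*m^2 - 11.64*m - 8.71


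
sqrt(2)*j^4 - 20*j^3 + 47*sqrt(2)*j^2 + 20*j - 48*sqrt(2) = (j - 1)*(j - 6*sqrt(2))*(j - 4*sqrt(2))*(sqrt(2)*j + sqrt(2))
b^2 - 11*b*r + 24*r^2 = (b - 8*r)*(b - 3*r)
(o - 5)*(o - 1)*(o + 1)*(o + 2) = o^4 - 3*o^3 - 11*o^2 + 3*o + 10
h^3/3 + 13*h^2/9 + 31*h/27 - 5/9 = (h/3 + 1)*(h - 1/3)*(h + 5/3)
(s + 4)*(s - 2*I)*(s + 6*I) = s^3 + 4*s^2 + 4*I*s^2 + 12*s + 16*I*s + 48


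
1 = 1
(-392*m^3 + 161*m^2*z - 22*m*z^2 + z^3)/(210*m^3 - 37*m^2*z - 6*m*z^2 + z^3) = (56*m^2 - 15*m*z + z^2)/(-30*m^2 + m*z + z^2)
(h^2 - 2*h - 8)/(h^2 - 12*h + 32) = (h + 2)/(h - 8)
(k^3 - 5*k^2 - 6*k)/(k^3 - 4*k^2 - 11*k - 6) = k/(k + 1)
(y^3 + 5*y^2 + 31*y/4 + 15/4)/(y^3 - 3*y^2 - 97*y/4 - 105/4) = (y + 1)/(y - 7)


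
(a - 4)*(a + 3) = a^2 - a - 12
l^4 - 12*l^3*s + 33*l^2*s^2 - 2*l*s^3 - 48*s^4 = (l - 8*s)*(l - 3*s)*(l - 2*s)*(l + s)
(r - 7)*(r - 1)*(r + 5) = r^3 - 3*r^2 - 33*r + 35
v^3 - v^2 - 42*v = v*(v - 7)*(v + 6)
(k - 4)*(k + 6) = k^2 + 2*k - 24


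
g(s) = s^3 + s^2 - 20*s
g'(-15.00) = 625.00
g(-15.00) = -2850.00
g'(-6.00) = 76.00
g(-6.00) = -60.00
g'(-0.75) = -19.81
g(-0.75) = 15.14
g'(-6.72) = 102.04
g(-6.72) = -123.91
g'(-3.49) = 9.56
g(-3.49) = 39.47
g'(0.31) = -19.09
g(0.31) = -6.07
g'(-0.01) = -20.02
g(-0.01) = 0.20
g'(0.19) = -19.51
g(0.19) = -3.76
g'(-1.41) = -16.86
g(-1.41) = 27.38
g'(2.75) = 8.19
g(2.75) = -26.64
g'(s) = 3*s^2 + 2*s - 20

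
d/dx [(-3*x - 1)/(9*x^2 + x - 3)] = (-27*x^2 - 3*x + (3*x + 1)*(18*x + 1) + 9)/(9*x^2 + x - 3)^2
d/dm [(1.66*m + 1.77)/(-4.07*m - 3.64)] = (4.727305*m + 4.22786)/(4.07*m + 3.64)^3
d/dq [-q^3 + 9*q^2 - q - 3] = -3*q^2 + 18*q - 1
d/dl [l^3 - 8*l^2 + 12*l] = 3*l^2 - 16*l + 12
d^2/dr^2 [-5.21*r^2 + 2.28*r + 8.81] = -10.4200000000000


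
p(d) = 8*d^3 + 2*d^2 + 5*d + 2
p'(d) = 24*d^2 + 4*d + 5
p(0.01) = 2.05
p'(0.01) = 5.04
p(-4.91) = -921.30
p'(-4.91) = 563.95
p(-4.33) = -631.61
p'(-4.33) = 437.65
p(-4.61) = -762.32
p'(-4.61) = 496.61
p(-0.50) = -1.00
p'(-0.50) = 9.00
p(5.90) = 1744.15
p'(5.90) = 864.04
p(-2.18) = -82.28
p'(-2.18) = 110.34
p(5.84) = 1692.82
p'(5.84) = 846.89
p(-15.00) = -26623.00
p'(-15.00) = 5345.00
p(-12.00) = -13594.00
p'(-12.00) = 3413.00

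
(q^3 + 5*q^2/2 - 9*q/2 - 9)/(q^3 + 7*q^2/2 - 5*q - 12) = (q + 3)/(q + 4)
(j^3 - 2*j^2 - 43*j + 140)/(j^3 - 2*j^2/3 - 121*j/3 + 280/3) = 3*(j - 4)/(3*j - 8)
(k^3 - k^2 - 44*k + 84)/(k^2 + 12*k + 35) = (k^2 - 8*k + 12)/(k + 5)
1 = 1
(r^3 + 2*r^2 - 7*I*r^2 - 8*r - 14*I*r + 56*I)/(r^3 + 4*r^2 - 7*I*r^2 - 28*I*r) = (r - 2)/r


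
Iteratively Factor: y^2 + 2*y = (y + 2)*(y)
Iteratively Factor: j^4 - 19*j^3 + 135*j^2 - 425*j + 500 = (j - 5)*(j^3 - 14*j^2 + 65*j - 100) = (j - 5)*(j - 4)*(j^2 - 10*j + 25) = (j - 5)^2*(j - 4)*(j - 5)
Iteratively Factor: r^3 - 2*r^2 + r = (r - 1)*(r^2 - r) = r*(r - 1)*(r - 1)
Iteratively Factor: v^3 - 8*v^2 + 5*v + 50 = (v - 5)*(v^2 - 3*v - 10) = (v - 5)^2*(v + 2)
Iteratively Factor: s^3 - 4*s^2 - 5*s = (s - 5)*(s^2 + s) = (s - 5)*(s + 1)*(s)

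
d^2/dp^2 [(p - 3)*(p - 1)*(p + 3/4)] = 6*p - 13/2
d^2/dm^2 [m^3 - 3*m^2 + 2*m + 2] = 6*m - 6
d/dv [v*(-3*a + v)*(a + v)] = -3*a^2 - 4*a*v + 3*v^2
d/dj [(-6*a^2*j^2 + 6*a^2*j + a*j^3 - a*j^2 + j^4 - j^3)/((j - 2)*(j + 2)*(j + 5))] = (6*a^2*j^4 - 12*a^2*j^3 - 6*a^2*j^2 + 240*a^2*j - 120*a^2 + 6*a*j^4 - 8*a*j^3 - 56*a*j^2 + 40*a*j + j^6 + 10*j^5 - 17*j^4 - 72*j^3 + 60*j^2)/(j^6 + 10*j^5 + 17*j^4 - 80*j^3 - 184*j^2 + 160*j + 400)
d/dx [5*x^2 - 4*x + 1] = 10*x - 4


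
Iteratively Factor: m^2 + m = (m)*(m + 1)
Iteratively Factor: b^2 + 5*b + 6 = (b + 3)*(b + 2)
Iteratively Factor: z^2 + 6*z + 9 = (z + 3)*(z + 3)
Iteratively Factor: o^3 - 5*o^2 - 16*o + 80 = (o + 4)*(o^2 - 9*o + 20) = (o - 5)*(o + 4)*(o - 4)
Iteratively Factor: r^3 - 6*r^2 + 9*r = (r)*(r^2 - 6*r + 9) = r*(r - 3)*(r - 3)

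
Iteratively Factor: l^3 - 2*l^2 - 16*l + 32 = (l - 4)*(l^2 + 2*l - 8) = (l - 4)*(l + 4)*(l - 2)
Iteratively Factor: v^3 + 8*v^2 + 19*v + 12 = (v + 1)*(v^2 + 7*v + 12) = (v + 1)*(v + 3)*(v + 4)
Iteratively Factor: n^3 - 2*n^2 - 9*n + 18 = (n - 3)*(n^2 + n - 6) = (n - 3)*(n + 3)*(n - 2)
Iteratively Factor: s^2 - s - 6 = (s + 2)*(s - 3)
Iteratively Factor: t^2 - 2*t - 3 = (t - 3)*(t + 1)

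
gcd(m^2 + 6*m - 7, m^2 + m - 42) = m + 7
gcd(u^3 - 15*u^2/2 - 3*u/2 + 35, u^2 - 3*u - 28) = u - 7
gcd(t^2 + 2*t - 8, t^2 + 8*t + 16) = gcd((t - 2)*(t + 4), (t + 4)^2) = t + 4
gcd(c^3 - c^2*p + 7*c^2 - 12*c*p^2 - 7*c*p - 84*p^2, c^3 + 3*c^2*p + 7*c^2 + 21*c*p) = c^2 + 3*c*p + 7*c + 21*p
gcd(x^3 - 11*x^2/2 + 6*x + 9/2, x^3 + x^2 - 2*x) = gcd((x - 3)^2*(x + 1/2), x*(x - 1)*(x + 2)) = 1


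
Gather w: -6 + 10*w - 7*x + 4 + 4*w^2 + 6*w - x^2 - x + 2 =4*w^2 + 16*w - x^2 - 8*x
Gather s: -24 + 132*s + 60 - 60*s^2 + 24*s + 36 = -60*s^2 + 156*s + 72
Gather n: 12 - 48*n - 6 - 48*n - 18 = -96*n - 12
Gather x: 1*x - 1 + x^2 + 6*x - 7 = x^2 + 7*x - 8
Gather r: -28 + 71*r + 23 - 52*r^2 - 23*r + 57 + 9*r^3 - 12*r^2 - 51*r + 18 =9*r^3 - 64*r^2 - 3*r + 70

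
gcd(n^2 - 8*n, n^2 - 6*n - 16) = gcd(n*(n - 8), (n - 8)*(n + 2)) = n - 8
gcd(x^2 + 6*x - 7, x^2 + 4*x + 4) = 1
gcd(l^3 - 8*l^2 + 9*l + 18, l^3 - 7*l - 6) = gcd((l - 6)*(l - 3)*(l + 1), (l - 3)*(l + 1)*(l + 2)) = l^2 - 2*l - 3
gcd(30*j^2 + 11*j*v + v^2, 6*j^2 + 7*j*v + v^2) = 6*j + v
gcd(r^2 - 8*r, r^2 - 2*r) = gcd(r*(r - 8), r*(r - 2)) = r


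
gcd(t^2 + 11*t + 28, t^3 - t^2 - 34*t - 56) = t + 4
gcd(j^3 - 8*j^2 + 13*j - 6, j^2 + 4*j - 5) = j - 1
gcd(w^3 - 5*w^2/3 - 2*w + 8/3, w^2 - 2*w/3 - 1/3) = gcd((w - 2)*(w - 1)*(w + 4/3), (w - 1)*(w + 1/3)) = w - 1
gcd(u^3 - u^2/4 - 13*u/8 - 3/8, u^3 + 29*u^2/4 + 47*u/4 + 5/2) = u + 1/4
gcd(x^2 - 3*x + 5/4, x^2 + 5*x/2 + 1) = 1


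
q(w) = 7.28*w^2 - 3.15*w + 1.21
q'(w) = 14.56*w - 3.15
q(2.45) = 37.19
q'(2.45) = 32.52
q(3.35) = 72.36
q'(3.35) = 45.63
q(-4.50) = 162.80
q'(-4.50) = -68.67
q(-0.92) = 10.27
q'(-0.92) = -16.55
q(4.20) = 116.40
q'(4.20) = 58.00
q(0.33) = 0.96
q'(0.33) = 1.65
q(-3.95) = 127.24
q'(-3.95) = -60.66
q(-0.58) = 5.49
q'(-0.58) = -11.59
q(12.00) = 1011.73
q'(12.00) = 171.57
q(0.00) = 1.21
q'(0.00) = -3.15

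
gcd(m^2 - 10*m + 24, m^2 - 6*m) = m - 6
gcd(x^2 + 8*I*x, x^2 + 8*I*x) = x^2 + 8*I*x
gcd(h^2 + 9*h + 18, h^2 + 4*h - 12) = h + 6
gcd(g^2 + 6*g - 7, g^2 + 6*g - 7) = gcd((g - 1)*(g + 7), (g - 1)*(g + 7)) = g^2 + 6*g - 7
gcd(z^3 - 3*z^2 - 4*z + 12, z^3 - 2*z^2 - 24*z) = 1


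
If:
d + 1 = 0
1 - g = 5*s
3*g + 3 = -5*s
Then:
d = -1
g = -2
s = 3/5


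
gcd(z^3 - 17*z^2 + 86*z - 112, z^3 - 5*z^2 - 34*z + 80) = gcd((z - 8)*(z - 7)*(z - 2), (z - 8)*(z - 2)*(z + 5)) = z^2 - 10*z + 16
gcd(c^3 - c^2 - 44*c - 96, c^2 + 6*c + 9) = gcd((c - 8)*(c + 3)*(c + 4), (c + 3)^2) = c + 3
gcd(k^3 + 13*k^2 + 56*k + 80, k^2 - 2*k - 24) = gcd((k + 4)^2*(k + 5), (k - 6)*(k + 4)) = k + 4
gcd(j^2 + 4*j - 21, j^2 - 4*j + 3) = j - 3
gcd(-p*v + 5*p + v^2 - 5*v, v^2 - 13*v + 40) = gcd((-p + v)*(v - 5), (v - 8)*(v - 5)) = v - 5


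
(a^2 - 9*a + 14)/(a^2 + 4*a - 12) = (a - 7)/(a + 6)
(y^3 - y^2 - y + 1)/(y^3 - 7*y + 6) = (y^2 - 1)/(y^2 + y - 6)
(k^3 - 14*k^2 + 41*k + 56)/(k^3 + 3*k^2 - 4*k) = (k^3 - 14*k^2 + 41*k + 56)/(k*(k^2 + 3*k - 4))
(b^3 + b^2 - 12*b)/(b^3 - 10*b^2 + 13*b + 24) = b*(b + 4)/(b^2 - 7*b - 8)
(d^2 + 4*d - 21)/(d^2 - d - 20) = (-d^2 - 4*d + 21)/(-d^2 + d + 20)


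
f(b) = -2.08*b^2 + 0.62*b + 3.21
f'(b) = 0.62 - 4.16*b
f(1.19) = 1.00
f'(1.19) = -4.33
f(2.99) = -13.53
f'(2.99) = -11.82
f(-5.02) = -52.32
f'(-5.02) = 21.50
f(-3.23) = -20.49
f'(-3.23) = 14.06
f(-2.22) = -8.42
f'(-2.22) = 9.86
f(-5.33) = -59.19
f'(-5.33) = 22.79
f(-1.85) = -5.06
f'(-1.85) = 8.32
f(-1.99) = -6.26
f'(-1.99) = 8.90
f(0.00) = 3.21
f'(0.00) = 0.62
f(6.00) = -67.95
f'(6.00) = -24.34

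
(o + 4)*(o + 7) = o^2 + 11*o + 28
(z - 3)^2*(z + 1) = z^3 - 5*z^2 + 3*z + 9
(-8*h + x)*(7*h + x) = -56*h^2 - h*x + x^2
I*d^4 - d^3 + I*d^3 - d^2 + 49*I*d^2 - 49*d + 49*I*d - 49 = (d - 7*I)*(d + I)*(d + 7*I)*(I*d + I)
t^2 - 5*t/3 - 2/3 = (t - 2)*(t + 1/3)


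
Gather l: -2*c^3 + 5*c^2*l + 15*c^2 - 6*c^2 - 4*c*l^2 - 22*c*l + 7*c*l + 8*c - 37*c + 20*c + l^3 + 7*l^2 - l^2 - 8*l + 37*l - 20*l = -2*c^3 + 9*c^2 - 9*c + l^3 + l^2*(6 - 4*c) + l*(5*c^2 - 15*c + 9)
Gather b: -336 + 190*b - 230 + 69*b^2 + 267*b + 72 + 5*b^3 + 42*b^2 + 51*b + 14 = 5*b^3 + 111*b^2 + 508*b - 480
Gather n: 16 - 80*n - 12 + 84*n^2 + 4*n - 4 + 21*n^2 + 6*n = 105*n^2 - 70*n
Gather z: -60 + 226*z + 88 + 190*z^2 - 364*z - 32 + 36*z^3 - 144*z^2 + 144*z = 36*z^3 + 46*z^2 + 6*z - 4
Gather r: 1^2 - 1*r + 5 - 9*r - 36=-10*r - 30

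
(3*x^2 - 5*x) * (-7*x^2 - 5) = -21*x^4 + 35*x^3 - 15*x^2 + 25*x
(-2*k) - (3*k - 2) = 2 - 5*k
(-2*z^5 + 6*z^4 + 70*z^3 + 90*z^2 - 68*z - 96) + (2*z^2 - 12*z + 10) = -2*z^5 + 6*z^4 + 70*z^3 + 92*z^2 - 80*z - 86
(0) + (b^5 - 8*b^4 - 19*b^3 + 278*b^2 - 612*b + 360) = b^5 - 8*b^4 - 19*b^3 + 278*b^2 - 612*b + 360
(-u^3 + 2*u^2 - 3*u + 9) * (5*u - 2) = -5*u^4 + 12*u^3 - 19*u^2 + 51*u - 18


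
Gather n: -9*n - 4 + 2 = -9*n - 2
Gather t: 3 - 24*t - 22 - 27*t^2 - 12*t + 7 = -27*t^2 - 36*t - 12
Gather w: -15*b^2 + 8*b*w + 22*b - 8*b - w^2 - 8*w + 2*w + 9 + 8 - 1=-15*b^2 + 14*b - w^2 + w*(8*b - 6) + 16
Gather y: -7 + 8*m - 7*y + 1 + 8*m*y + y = 8*m + y*(8*m - 6) - 6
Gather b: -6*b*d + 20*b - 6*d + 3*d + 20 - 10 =b*(20 - 6*d) - 3*d + 10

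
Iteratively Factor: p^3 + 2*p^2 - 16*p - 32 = (p - 4)*(p^2 + 6*p + 8) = (p - 4)*(p + 2)*(p + 4)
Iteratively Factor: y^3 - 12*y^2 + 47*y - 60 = (y - 4)*(y^2 - 8*y + 15) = (y - 5)*(y - 4)*(y - 3)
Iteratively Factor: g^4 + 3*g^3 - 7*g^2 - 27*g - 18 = (g + 2)*(g^3 + g^2 - 9*g - 9) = (g + 1)*(g + 2)*(g^2 - 9) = (g - 3)*(g + 1)*(g + 2)*(g + 3)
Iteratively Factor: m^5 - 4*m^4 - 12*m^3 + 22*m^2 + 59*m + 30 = (m - 5)*(m^4 + m^3 - 7*m^2 - 13*m - 6) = (m - 5)*(m + 1)*(m^3 - 7*m - 6) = (m - 5)*(m + 1)*(m + 2)*(m^2 - 2*m - 3) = (m - 5)*(m - 3)*(m + 1)*(m + 2)*(m + 1)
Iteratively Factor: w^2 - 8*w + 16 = (w - 4)*(w - 4)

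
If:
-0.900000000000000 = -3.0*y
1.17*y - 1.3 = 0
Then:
No Solution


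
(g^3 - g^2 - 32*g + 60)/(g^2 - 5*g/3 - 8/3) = 3*(-g^3 + g^2 + 32*g - 60)/(-3*g^2 + 5*g + 8)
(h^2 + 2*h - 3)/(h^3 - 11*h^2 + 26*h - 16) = (h + 3)/(h^2 - 10*h + 16)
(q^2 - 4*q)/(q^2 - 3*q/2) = 2*(q - 4)/(2*q - 3)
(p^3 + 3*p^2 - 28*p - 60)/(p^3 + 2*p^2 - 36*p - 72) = (p - 5)/(p - 6)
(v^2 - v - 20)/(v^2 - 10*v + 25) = (v + 4)/(v - 5)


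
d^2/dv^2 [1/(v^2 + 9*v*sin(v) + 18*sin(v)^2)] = ((v^2 + 9*v*sin(v) + 18*sin(v)^2)*(9*v*sin(v) + 72*sin(v)^2 - 18*cos(v) - 38) + 2*(9*v*cos(v) + 2*v + 9*sin(v) + 18*sin(2*v))^2)/((v + 3*sin(v))^3*(v + 6*sin(v))^3)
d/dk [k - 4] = 1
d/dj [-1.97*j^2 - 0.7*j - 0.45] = -3.94*j - 0.7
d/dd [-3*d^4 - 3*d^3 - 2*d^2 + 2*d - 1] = -12*d^3 - 9*d^2 - 4*d + 2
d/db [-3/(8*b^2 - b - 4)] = 3*(16*b - 1)/(-8*b^2 + b + 4)^2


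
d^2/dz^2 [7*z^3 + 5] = 42*z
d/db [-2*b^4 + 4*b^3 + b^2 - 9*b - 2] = -8*b^3 + 12*b^2 + 2*b - 9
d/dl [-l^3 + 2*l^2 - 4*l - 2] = -3*l^2 + 4*l - 4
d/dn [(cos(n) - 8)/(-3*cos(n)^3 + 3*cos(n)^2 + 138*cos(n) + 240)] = -(2*cos(n) + 7)*sin(n)/(3*(cos(n) + 2)^2*(cos(n) + 5)^2)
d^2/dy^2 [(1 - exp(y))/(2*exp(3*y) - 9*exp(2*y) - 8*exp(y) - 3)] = (-16*exp(6*y) + 90*exp(5*y) - 343*exp(4*y) + 286*exp(3*y) + 432*exp(2*y) - 20*exp(y) - 33)*exp(y)/(8*exp(9*y) - 108*exp(8*y) + 390*exp(7*y) + 99*exp(6*y) - 1236*exp(5*y) - 2169*exp(4*y) - 1754*exp(3*y) - 819*exp(2*y) - 216*exp(y) - 27)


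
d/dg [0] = 0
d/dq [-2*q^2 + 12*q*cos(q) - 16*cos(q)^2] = -12*q*sin(q) - 4*q + 16*sin(2*q) + 12*cos(q)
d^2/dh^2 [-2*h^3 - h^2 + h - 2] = -12*h - 2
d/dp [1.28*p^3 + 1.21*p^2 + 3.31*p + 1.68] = 3.84*p^2 + 2.42*p + 3.31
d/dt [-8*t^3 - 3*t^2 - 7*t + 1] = -24*t^2 - 6*t - 7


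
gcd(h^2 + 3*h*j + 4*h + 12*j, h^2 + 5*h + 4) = h + 4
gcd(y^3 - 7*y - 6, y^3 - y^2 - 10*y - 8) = y^2 + 3*y + 2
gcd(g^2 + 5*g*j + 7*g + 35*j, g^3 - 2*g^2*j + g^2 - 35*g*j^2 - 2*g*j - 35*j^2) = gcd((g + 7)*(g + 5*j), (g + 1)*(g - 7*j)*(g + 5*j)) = g + 5*j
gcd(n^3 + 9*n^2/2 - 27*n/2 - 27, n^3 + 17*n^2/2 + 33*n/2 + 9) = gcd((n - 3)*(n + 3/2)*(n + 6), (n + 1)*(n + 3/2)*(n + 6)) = n^2 + 15*n/2 + 9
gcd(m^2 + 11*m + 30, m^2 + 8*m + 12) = m + 6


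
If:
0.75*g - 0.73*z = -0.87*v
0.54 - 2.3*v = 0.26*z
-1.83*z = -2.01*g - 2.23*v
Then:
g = -0.08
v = 0.22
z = 0.17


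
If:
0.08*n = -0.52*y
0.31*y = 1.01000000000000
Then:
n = -21.18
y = 3.26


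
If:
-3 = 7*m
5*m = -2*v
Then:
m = -3/7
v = 15/14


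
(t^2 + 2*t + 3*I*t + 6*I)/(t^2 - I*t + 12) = (t + 2)/(t - 4*I)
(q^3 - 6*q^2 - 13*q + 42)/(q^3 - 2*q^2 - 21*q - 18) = (q^2 - 9*q + 14)/(q^2 - 5*q - 6)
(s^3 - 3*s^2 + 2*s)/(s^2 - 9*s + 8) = s*(s - 2)/(s - 8)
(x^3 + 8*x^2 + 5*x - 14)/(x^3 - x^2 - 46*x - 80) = (x^2 + 6*x - 7)/(x^2 - 3*x - 40)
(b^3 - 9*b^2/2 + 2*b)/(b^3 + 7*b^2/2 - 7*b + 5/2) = b*(b - 4)/(b^2 + 4*b - 5)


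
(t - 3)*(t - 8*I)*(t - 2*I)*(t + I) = t^4 - 3*t^3 - 9*I*t^3 - 6*t^2 + 27*I*t^2 + 18*t - 16*I*t + 48*I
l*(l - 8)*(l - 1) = l^3 - 9*l^2 + 8*l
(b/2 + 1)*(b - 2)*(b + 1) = b^3/2 + b^2/2 - 2*b - 2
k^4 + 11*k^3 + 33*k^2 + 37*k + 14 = (k + 1)^2*(k + 2)*(k + 7)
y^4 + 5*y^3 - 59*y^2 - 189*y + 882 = (y - 6)*(y - 3)*(y + 7)^2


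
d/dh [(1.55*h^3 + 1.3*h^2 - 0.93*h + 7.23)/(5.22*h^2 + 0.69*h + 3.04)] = (8.091*h^4 + 2.139*h^3 + 19.8876*h^2 - 67.5772*h - 7.8159)/(27.2484*h^4 + 7.2036*h^3 + 32.2137*h^2 + 4.1952*h + 9.2416)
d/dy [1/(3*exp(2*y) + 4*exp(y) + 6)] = (-6*exp(y) - 4)*exp(y)/(3*exp(2*y) + 4*exp(y) + 6)^2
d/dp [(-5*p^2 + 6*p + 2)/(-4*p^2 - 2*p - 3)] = 2*(17*p^2 + 23*p - 7)/(16*p^4 + 16*p^3 + 28*p^2 + 12*p + 9)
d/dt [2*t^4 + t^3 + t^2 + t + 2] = 8*t^3 + 3*t^2 + 2*t + 1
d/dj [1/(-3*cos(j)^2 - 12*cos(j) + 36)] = -2*(cos(j) + 2)*sin(j)/(3*(cos(j)^2 + 4*cos(j) - 12)^2)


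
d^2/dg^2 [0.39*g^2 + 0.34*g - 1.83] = 0.780000000000000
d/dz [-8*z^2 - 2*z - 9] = -16*z - 2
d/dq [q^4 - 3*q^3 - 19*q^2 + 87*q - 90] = 4*q^3 - 9*q^2 - 38*q + 87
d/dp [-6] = 0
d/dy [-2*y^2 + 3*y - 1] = 3 - 4*y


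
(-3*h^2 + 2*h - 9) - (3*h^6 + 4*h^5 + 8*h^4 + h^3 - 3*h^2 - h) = -3*h^6 - 4*h^5 - 8*h^4 - h^3 + 3*h - 9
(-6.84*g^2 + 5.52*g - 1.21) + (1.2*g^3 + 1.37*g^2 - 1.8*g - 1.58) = 1.2*g^3 - 5.47*g^2 + 3.72*g - 2.79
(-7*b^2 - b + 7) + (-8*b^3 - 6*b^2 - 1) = -8*b^3 - 13*b^2 - b + 6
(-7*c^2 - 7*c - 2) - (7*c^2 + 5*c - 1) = -14*c^2 - 12*c - 1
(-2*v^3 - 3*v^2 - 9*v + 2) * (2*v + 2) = -4*v^4 - 10*v^3 - 24*v^2 - 14*v + 4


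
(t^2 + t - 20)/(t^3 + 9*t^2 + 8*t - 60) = (t - 4)/(t^2 + 4*t - 12)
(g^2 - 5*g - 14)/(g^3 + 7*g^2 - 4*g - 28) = (g - 7)/(g^2 + 5*g - 14)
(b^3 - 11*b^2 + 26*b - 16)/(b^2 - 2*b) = b - 9 + 8/b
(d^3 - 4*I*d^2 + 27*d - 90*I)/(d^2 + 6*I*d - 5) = (d^2 - 9*I*d - 18)/(d + I)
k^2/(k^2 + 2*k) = k/(k + 2)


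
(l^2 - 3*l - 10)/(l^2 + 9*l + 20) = (l^2 - 3*l - 10)/(l^2 + 9*l + 20)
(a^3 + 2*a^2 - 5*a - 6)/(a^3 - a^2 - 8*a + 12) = (a + 1)/(a - 2)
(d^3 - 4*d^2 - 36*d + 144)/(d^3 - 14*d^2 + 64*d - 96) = (d + 6)/(d - 4)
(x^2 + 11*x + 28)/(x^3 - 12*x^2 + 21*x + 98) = (x^2 + 11*x + 28)/(x^3 - 12*x^2 + 21*x + 98)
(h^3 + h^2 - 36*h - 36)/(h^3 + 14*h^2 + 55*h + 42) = (h - 6)/(h + 7)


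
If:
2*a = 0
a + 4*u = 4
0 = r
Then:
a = 0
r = 0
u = 1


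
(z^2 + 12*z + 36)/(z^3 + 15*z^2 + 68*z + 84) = (z + 6)/(z^2 + 9*z + 14)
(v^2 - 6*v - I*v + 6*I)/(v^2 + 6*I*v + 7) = (v - 6)/(v + 7*I)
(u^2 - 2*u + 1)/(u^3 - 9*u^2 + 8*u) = (u - 1)/(u*(u - 8))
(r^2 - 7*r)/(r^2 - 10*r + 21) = r/(r - 3)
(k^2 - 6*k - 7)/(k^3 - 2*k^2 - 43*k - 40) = (k - 7)/(k^2 - 3*k - 40)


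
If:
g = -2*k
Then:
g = -2*k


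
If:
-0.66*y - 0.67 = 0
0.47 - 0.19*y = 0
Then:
No Solution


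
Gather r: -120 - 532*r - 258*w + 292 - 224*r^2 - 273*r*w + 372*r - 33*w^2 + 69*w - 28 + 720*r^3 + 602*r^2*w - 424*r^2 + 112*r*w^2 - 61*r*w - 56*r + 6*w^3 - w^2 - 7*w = 720*r^3 + r^2*(602*w - 648) + r*(112*w^2 - 334*w - 216) + 6*w^3 - 34*w^2 - 196*w + 144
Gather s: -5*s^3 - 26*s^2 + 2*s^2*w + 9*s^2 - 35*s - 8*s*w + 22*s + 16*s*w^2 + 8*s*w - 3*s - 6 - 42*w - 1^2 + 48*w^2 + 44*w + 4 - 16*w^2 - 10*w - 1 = -5*s^3 + s^2*(2*w - 17) + s*(16*w^2 - 16) + 32*w^2 - 8*w - 4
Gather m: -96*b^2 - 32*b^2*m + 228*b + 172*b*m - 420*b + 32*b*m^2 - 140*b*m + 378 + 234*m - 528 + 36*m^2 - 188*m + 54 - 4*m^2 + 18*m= -96*b^2 - 192*b + m^2*(32*b + 32) + m*(-32*b^2 + 32*b + 64) - 96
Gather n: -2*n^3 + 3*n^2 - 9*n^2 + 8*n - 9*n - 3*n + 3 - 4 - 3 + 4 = -2*n^3 - 6*n^2 - 4*n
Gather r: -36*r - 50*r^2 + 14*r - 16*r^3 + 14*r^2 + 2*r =-16*r^3 - 36*r^2 - 20*r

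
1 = 1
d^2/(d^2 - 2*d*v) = d/(d - 2*v)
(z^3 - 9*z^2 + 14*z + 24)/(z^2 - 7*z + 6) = (z^2 - 3*z - 4)/(z - 1)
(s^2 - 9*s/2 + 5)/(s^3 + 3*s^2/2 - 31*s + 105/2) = (s - 2)/(s^2 + 4*s - 21)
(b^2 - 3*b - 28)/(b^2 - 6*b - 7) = (b + 4)/(b + 1)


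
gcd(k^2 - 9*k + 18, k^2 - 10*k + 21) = k - 3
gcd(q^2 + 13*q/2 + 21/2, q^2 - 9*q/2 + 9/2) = 1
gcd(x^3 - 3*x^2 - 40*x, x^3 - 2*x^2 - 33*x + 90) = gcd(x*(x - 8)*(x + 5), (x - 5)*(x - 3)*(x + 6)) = 1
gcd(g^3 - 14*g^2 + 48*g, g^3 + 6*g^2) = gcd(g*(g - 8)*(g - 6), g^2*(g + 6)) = g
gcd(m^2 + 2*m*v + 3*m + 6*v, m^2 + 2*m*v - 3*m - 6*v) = m + 2*v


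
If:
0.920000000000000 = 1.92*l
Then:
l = 0.48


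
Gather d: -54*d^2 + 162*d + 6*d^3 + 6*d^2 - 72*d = 6*d^3 - 48*d^2 + 90*d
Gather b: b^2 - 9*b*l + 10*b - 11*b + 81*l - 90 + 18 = b^2 + b*(-9*l - 1) + 81*l - 72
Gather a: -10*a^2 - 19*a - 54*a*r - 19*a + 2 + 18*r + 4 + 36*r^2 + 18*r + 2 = -10*a^2 + a*(-54*r - 38) + 36*r^2 + 36*r + 8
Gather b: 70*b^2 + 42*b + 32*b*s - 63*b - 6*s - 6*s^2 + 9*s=70*b^2 + b*(32*s - 21) - 6*s^2 + 3*s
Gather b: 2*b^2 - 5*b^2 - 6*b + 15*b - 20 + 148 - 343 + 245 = -3*b^2 + 9*b + 30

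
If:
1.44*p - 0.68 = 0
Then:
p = 0.47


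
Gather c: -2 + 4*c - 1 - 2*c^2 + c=-2*c^2 + 5*c - 3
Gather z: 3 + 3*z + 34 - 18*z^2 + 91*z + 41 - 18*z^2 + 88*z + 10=-36*z^2 + 182*z + 88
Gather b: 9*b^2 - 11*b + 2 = 9*b^2 - 11*b + 2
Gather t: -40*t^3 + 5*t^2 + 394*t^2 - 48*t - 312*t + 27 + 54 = -40*t^3 + 399*t^2 - 360*t + 81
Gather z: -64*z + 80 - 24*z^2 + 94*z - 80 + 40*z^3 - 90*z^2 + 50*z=40*z^3 - 114*z^2 + 80*z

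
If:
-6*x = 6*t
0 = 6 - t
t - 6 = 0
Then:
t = 6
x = -6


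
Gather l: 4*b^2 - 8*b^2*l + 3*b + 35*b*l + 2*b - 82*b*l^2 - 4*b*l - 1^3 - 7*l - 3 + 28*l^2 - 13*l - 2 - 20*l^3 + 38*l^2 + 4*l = 4*b^2 + 5*b - 20*l^3 + l^2*(66 - 82*b) + l*(-8*b^2 + 31*b - 16) - 6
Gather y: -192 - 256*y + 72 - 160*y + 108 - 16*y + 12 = -432*y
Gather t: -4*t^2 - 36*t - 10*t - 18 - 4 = -4*t^2 - 46*t - 22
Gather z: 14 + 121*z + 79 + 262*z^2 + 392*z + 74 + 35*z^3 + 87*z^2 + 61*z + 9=35*z^3 + 349*z^2 + 574*z + 176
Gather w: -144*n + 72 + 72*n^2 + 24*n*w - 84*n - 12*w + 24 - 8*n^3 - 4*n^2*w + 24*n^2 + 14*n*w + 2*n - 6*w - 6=-8*n^3 + 96*n^2 - 226*n + w*(-4*n^2 + 38*n - 18) + 90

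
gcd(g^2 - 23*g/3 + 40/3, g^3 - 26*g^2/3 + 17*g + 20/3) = g - 5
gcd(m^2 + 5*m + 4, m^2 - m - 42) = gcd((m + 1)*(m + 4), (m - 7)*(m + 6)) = 1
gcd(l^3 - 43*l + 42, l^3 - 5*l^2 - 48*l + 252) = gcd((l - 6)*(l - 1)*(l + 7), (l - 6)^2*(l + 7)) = l^2 + l - 42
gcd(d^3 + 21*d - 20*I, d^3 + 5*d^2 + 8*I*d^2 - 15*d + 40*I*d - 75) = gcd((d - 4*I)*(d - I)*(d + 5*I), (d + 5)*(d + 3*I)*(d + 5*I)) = d + 5*I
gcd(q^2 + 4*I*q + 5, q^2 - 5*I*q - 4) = q - I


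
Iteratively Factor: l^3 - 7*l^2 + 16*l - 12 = (l - 2)*(l^2 - 5*l + 6) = (l - 3)*(l - 2)*(l - 2)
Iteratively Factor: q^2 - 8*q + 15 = (q - 3)*(q - 5)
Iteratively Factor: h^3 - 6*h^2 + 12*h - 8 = (h - 2)*(h^2 - 4*h + 4) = (h - 2)^2*(h - 2)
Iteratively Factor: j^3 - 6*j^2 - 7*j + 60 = (j - 5)*(j^2 - j - 12) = (j - 5)*(j - 4)*(j + 3)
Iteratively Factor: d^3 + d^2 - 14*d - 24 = (d + 2)*(d^2 - d - 12) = (d + 2)*(d + 3)*(d - 4)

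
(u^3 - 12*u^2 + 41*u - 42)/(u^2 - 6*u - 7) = (u^2 - 5*u + 6)/(u + 1)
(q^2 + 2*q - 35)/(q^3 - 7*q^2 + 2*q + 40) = (q + 7)/(q^2 - 2*q - 8)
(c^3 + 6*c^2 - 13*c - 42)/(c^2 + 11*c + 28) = (c^2 - c - 6)/(c + 4)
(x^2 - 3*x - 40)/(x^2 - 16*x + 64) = (x + 5)/(x - 8)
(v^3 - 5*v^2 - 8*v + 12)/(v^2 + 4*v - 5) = (v^2 - 4*v - 12)/(v + 5)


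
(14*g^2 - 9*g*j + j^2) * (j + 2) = 14*g^2*j + 28*g^2 - 9*g*j^2 - 18*g*j + j^3 + 2*j^2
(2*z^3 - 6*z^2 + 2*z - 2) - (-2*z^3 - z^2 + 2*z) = 4*z^3 - 5*z^2 - 2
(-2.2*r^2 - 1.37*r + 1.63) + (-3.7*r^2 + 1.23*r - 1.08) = -5.9*r^2 - 0.14*r + 0.55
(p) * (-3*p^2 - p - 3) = -3*p^3 - p^2 - 3*p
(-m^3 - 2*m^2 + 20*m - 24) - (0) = -m^3 - 2*m^2 + 20*m - 24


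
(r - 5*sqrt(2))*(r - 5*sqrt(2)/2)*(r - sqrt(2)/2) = r^3 - 8*sqrt(2)*r^2 + 65*r/2 - 25*sqrt(2)/2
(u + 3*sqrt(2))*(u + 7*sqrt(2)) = u^2 + 10*sqrt(2)*u + 42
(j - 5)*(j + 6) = j^2 + j - 30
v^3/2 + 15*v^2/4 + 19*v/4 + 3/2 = (v/2 + 1/2)*(v + 1/2)*(v + 6)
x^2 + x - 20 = (x - 4)*(x + 5)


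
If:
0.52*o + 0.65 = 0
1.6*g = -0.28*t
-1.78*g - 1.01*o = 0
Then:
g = 0.71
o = -1.25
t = -4.05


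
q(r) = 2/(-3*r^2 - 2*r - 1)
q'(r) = 2*(6*r + 2)/(-3*r^2 - 2*r - 1)^2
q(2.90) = -0.06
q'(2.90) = 0.04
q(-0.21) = -2.81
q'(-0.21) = 2.92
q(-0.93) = -1.15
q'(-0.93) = -2.38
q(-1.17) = -0.72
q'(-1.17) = -1.31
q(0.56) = -0.65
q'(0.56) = 1.14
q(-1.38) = -0.51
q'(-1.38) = -0.80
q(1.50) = -0.19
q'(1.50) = 0.19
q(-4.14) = -0.05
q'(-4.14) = -0.02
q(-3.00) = -0.09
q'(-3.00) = -0.07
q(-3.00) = -0.09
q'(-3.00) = -0.07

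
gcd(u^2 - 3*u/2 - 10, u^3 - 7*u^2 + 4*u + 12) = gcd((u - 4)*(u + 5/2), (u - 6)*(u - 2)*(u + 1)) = 1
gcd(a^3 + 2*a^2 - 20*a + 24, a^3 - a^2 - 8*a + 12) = a^2 - 4*a + 4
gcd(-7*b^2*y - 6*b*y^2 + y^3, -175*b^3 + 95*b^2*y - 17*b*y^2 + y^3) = -7*b + y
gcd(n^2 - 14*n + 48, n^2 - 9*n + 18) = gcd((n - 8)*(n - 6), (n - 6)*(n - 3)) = n - 6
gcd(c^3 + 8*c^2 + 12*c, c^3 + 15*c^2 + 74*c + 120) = c + 6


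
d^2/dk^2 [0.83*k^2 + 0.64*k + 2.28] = 1.66000000000000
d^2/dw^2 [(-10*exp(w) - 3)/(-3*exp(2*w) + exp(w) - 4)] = (90*exp(4*w) + 138*exp(3*w) - 747*exp(2*w) - 101*exp(w) + 172)*exp(w)/(27*exp(6*w) - 27*exp(5*w) + 117*exp(4*w) - 73*exp(3*w) + 156*exp(2*w) - 48*exp(w) + 64)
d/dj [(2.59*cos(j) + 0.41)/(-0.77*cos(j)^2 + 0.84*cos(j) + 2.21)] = (1.9943*sin(j)^2 - 0.6314*cos(j) - 7.3738)*sin(j)/(-0.77*cos(j)^2 + 0.84*cos(j) + 2.21)^2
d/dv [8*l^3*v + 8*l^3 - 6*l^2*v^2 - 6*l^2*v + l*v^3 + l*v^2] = l*(8*l^2 - 12*l*v - 6*l + 3*v^2 + 2*v)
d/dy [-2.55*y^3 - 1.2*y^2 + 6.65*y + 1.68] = -7.65*y^2 - 2.4*y + 6.65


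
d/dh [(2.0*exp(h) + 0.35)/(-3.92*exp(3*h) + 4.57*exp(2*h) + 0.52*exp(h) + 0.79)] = (15.68*exp(3*h) - 5.024*exp(2*h) - 3.199*exp(h) + 1.398)*exp(h)/(15.3664*exp(6*h) - 35.8288*exp(5*h) + 16.8081*exp(4*h) - 1.4408*exp(3*h) + 7.491*exp(2*h) + 0.8216*exp(h) + 0.6241)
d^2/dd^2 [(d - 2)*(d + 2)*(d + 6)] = 6*d + 12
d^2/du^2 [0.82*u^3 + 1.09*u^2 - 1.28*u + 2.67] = 4.92*u + 2.18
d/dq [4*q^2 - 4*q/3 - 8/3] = 8*q - 4/3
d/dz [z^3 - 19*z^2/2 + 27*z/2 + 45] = 3*z^2 - 19*z + 27/2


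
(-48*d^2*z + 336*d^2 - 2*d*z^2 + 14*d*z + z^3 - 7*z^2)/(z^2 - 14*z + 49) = (-48*d^2 - 2*d*z + z^2)/(z - 7)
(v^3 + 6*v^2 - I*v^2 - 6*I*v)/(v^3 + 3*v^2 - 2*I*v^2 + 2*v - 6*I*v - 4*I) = v*(v^2 + v*(6 - I) - 6*I)/(v^3 + v^2*(3 - 2*I) + 2*v*(1 - 3*I) - 4*I)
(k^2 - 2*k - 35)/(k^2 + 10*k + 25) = (k - 7)/(k + 5)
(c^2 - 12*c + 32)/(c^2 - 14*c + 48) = (c - 4)/(c - 6)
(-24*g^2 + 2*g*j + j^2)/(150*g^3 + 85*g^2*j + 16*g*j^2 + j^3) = (-4*g + j)/(25*g^2 + 10*g*j + j^2)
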